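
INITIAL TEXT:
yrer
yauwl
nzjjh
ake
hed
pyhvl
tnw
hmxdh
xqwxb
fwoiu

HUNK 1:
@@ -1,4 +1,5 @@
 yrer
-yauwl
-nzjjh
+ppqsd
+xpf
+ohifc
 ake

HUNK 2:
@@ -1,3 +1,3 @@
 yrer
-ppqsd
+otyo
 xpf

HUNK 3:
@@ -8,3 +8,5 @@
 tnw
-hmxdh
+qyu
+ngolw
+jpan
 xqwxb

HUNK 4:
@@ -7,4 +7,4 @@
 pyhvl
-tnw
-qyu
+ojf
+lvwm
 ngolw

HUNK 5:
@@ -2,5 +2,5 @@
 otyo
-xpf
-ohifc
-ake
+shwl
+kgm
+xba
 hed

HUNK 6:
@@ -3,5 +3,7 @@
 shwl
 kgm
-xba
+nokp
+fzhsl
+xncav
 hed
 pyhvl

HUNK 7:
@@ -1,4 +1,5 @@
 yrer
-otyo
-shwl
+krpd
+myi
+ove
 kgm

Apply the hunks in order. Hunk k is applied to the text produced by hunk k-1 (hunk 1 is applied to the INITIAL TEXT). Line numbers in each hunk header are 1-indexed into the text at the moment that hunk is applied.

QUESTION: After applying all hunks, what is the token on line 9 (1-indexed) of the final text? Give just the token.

Hunk 1: at line 1 remove [yauwl,nzjjh] add [ppqsd,xpf,ohifc] -> 11 lines: yrer ppqsd xpf ohifc ake hed pyhvl tnw hmxdh xqwxb fwoiu
Hunk 2: at line 1 remove [ppqsd] add [otyo] -> 11 lines: yrer otyo xpf ohifc ake hed pyhvl tnw hmxdh xqwxb fwoiu
Hunk 3: at line 8 remove [hmxdh] add [qyu,ngolw,jpan] -> 13 lines: yrer otyo xpf ohifc ake hed pyhvl tnw qyu ngolw jpan xqwxb fwoiu
Hunk 4: at line 7 remove [tnw,qyu] add [ojf,lvwm] -> 13 lines: yrer otyo xpf ohifc ake hed pyhvl ojf lvwm ngolw jpan xqwxb fwoiu
Hunk 5: at line 2 remove [xpf,ohifc,ake] add [shwl,kgm,xba] -> 13 lines: yrer otyo shwl kgm xba hed pyhvl ojf lvwm ngolw jpan xqwxb fwoiu
Hunk 6: at line 3 remove [xba] add [nokp,fzhsl,xncav] -> 15 lines: yrer otyo shwl kgm nokp fzhsl xncav hed pyhvl ojf lvwm ngolw jpan xqwxb fwoiu
Hunk 7: at line 1 remove [otyo,shwl] add [krpd,myi,ove] -> 16 lines: yrer krpd myi ove kgm nokp fzhsl xncav hed pyhvl ojf lvwm ngolw jpan xqwxb fwoiu
Final line 9: hed

Answer: hed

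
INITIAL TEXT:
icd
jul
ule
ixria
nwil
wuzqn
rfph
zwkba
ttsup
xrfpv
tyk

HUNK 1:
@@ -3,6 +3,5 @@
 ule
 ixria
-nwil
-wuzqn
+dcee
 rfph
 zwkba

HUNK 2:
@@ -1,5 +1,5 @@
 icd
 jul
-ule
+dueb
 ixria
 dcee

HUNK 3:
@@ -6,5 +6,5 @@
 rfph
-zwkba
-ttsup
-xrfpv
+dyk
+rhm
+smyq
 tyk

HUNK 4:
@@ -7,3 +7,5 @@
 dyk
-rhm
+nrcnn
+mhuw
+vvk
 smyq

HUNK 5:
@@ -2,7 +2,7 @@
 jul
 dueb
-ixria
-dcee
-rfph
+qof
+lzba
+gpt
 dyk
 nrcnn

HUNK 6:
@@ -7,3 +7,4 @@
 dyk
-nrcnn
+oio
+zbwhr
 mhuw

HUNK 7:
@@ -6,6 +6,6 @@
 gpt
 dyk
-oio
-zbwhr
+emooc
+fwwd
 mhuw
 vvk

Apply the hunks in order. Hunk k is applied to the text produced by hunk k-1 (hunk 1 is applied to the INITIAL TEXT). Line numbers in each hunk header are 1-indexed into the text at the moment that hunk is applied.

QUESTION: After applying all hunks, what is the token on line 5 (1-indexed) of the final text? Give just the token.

Hunk 1: at line 3 remove [nwil,wuzqn] add [dcee] -> 10 lines: icd jul ule ixria dcee rfph zwkba ttsup xrfpv tyk
Hunk 2: at line 1 remove [ule] add [dueb] -> 10 lines: icd jul dueb ixria dcee rfph zwkba ttsup xrfpv tyk
Hunk 3: at line 6 remove [zwkba,ttsup,xrfpv] add [dyk,rhm,smyq] -> 10 lines: icd jul dueb ixria dcee rfph dyk rhm smyq tyk
Hunk 4: at line 7 remove [rhm] add [nrcnn,mhuw,vvk] -> 12 lines: icd jul dueb ixria dcee rfph dyk nrcnn mhuw vvk smyq tyk
Hunk 5: at line 2 remove [ixria,dcee,rfph] add [qof,lzba,gpt] -> 12 lines: icd jul dueb qof lzba gpt dyk nrcnn mhuw vvk smyq tyk
Hunk 6: at line 7 remove [nrcnn] add [oio,zbwhr] -> 13 lines: icd jul dueb qof lzba gpt dyk oio zbwhr mhuw vvk smyq tyk
Hunk 7: at line 6 remove [oio,zbwhr] add [emooc,fwwd] -> 13 lines: icd jul dueb qof lzba gpt dyk emooc fwwd mhuw vvk smyq tyk
Final line 5: lzba

Answer: lzba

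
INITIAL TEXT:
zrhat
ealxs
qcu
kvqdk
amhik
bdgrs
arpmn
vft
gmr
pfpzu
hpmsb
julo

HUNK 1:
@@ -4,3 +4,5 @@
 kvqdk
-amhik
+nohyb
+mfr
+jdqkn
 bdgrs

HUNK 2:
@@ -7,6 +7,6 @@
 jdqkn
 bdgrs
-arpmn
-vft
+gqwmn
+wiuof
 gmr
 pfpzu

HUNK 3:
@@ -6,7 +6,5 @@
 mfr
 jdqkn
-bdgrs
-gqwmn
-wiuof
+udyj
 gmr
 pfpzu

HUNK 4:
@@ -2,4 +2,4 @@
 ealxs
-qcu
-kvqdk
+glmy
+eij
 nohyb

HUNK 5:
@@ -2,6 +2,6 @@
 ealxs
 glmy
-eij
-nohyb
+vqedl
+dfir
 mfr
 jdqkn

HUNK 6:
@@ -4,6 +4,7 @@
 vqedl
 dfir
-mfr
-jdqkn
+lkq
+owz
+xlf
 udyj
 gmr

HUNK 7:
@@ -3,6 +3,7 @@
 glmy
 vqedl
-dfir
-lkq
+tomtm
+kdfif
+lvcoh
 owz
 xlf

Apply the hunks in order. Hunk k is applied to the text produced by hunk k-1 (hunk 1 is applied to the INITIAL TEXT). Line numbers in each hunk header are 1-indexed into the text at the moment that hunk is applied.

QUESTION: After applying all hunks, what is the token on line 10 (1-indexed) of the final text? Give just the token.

Answer: udyj

Derivation:
Hunk 1: at line 4 remove [amhik] add [nohyb,mfr,jdqkn] -> 14 lines: zrhat ealxs qcu kvqdk nohyb mfr jdqkn bdgrs arpmn vft gmr pfpzu hpmsb julo
Hunk 2: at line 7 remove [arpmn,vft] add [gqwmn,wiuof] -> 14 lines: zrhat ealxs qcu kvqdk nohyb mfr jdqkn bdgrs gqwmn wiuof gmr pfpzu hpmsb julo
Hunk 3: at line 6 remove [bdgrs,gqwmn,wiuof] add [udyj] -> 12 lines: zrhat ealxs qcu kvqdk nohyb mfr jdqkn udyj gmr pfpzu hpmsb julo
Hunk 4: at line 2 remove [qcu,kvqdk] add [glmy,eij] -> 12 lines: zrhat ealxs glmy eij nohyb mfr jdqkn udyj gmr pfpzu hpmsb julo
Hunk 5: at line 2 remove [eij,nohyb] add [vqedl,dfir] -> 12 lines: zrhat ealxs glmy vqedl dfir mfr jdqkn udyj gmr pfpzu hpmsb julo
Hunk 6: at line 4 remove [mfr,jdqkn] add [lkq,owz,xlf] -> 13 lines: zrhat ealxs glmy vqedl dfir lkq owz xlf udyj gmr pfpzu hpmsb julo
Hunk 7: at line 3 remove [dfir,lkq] add [tomtm,kdfif,lvcoh] -> 14 lines: zrhat ealxs glmy vqedl tomtm kdfif lvcoh owz xlf udyj gmr pfpzu hpmsb julo
Final line 10: udyj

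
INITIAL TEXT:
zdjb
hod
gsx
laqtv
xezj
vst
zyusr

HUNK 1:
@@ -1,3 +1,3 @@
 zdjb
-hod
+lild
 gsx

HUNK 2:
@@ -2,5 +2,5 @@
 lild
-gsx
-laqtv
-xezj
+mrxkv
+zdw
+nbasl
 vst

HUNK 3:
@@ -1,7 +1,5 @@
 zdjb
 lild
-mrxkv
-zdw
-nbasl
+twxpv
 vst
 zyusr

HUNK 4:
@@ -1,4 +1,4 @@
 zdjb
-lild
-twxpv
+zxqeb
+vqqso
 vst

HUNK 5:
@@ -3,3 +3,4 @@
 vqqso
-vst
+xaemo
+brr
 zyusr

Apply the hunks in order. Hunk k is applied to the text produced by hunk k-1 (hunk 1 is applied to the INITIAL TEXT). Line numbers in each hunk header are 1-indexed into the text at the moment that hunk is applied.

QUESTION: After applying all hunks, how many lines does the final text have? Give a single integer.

Answer: 6

Derivation:
Hunk 1: at line 1 remove [hod] add [lild] -> 7 lines: zdjb lild gsx laqtv xezj vst zyusr
Hunk 2: at line 2 remove [gsx,laqtv,xezj] add [mrxkv,zdw,nbasl] -> 7 lines: zdjb lild mrxkv zdw nbasl vst zyusr
Hunk 3: at line 1 remove [mrxkv,zdw,nbasl] add [twxpv] -> 5 lines: zdjb lild twxpv vst zyusr
Hunk 4: at line 1 remove [lild,twxpv] add [zxqeb,vqqso] -> 5 lines: zdjb zxqeb vqqso vst zyusr
Hunk 5: at line 3 remove [vst] add [xaemo,brr] -> 6 lines: zdjb zxqeb vqqso xaemo brr zyusr
Final line count: 6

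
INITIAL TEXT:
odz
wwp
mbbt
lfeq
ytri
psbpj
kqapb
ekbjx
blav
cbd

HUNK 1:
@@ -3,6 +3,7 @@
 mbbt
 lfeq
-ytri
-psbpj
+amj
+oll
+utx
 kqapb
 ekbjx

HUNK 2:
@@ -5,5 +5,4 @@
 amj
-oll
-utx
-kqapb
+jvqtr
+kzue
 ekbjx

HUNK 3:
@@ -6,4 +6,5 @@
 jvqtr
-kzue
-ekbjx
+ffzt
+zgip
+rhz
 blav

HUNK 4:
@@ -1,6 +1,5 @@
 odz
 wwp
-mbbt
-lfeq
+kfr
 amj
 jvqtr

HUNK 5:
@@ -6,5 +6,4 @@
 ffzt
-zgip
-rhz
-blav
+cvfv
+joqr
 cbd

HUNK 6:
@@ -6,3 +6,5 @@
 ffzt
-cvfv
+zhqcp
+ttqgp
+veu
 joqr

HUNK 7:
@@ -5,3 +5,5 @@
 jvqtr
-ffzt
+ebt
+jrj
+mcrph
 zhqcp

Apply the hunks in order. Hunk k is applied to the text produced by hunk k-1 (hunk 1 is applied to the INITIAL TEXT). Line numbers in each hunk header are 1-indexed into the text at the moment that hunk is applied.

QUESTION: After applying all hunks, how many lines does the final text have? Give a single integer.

Answer: 13

Derivation:
Hunk 1: at line 3 remove [ytri,psbpj] add [amj,oll,utx] -> 11 lines: odz wwp mbbt lfeq amj oll utx kqapb ekbjx blav cbd
Hunk 2: at line 5 remove [oll,utx,kqapb] add [jvqtr,kzue] -> 10 lines: odz wwp mbbt lfeq amj jvqtr kzue ekbjx blav cbd
Hunk 3: at line 6 remove [kzue,ekbjx] add [ffzt,zgip,rhz] -> 11 lines: odz wwp mbbt lfeq amj jvqtr ffzt zgip rhz blav cbd
Hunk 4: at line 1 remove [mbbt,lfeq] add [kfr] -> 10 lines: odz wwp kfr amj jvqtr ffzt zgip rhz blav cbd
Hunk 5: at line 6 remove [zgip,rhz,blav] add [cvfv,joqr] -> 9 lines: odz wwp kfr amj jvqtr ffzt cvfv joqr cbd
Hunk 6: at line 6 remove [cvfv] add [zhqcp,ttqgp,veu] -> 11 lines: odz wwp kfr amj jvqtr ffzt zhqcp ttqgp veu joqr cbd
Hunk 7: at line 5 remove [ffzt] add [ebt,jrj,mcrph] -> 13 lines: odz wwp kfr amj jvqtr ebt jrj mcrph zhqcp ttqgp veu joqr cbd
Final line count: 13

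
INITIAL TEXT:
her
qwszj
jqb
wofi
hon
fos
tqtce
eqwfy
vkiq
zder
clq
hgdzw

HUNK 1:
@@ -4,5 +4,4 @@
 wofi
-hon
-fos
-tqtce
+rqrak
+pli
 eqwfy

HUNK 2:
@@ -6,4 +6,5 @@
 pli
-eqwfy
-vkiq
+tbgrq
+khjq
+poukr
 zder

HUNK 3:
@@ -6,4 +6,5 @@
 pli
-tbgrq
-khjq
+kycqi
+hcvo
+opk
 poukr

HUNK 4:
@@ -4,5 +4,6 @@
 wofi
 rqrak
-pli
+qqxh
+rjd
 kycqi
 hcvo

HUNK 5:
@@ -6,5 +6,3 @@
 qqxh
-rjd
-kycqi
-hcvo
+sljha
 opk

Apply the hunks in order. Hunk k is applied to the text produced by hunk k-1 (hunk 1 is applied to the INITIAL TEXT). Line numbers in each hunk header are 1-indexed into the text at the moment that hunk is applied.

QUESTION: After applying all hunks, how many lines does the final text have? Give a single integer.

Answer: 12

Derivation:
Hunk 1: at line 4 remove [hon,fos,tqtce] add [rqrak,pli] -> 11 lines: her qwszj jqb wofi rqrak pli eqwfy vkiq zder clq hgdzw
Hunk 2: at line 6 remove [eqwfy,vkiq] add [tbgrq,khjq,poukr] -> 12 lines: her qwszj jqb wofi rqrak pli tbgrq khjq poukr zder clq hgdzw
Hunk 3: at line 6 remove [tbgrq,khjq] add [kycqi,hcvo,opk] -> 13 lines: her qwszj jqb wofi rqrak pli kycqi hcvo opk poukr zder clq hgdzw
Hunk 4: at line 4 remove [pli] add [qqxh,rjd] -> 14 lines: her qwszj jqb wofi rqrak qqxh rjd kycqi hcvo opk poukr zder clq hgdzw
Hunk 5: at line 6 remove [rjd,kycqi,hcvo] add [sljha] -> 12 lines: her qwszj jqb wofi rqrak qqxh sljha opk poukr zder clq hgdzw
Final line count: 12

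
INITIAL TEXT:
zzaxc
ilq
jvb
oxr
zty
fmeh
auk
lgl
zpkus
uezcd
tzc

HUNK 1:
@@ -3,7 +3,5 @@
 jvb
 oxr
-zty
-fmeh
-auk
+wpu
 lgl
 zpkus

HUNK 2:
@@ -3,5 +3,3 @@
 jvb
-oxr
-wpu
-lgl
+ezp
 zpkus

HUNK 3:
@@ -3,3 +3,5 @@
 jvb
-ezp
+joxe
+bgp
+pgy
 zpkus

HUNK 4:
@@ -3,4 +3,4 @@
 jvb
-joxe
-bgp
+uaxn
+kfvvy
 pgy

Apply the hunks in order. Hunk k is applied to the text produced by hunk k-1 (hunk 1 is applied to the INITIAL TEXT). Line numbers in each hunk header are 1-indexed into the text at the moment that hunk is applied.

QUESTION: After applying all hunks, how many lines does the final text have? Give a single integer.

Hunk 1: at line 3 remove [zty,fmeh,auk] add [wpu] -> 9 lines: zzaxc ilq jvb oxr wpu lgl zpkus uezcd tzc
Hunk 2: at line 3 remove [oxr,wpu,lgl] add [ezp] -> 7 lines: zzaxc ilq jvb ezp zpkus uezcd tzc
Hunk 3: at line 3 remove [ezp] add [joxe,bgp,pgy] -> 9 lines: zzaxc ilq jvb joxe bgp pgy zpkus uezcd tzc
Hunk 4: at line 3 remove [joxe,bgp] add [uaxn,kfvvy] -> 9 lines: zzaxc ilq jvb uaxn kfvvy pgy zpkus uezcd tzc
Final line count: 9

Answer: 9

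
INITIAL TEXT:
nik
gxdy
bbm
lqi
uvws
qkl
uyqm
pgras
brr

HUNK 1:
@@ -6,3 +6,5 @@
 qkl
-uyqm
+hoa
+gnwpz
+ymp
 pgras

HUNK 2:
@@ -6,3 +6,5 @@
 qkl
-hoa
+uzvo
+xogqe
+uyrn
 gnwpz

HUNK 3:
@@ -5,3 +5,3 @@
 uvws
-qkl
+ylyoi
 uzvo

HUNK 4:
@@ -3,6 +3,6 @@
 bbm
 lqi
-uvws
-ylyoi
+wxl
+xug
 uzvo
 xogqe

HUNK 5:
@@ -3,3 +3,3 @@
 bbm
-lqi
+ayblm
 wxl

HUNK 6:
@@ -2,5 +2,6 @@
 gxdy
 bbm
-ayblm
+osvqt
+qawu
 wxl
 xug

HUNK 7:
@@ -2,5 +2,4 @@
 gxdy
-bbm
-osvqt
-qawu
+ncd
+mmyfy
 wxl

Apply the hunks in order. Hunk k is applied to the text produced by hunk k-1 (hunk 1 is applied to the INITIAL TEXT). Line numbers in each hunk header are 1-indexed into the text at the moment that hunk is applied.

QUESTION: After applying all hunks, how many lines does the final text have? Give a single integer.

Hunk 1: at line 6 remove [uyqm] add [hoa,gnwpz,ymp] -> 11 lines: nik gxdy bbm lqi uvws qkl hoa gnwpz ymp pgras brr
Hunk 2: at line 6 remove [hoa] add [uzvo,xogqe,uyrn] -> 13 lines: nik gxdy bbm lqi uvws qkl uzvo xogqe uyrn gnwpz ymp pgras brr
Hunk 3: at line 5 remove [qkl] add [ylyoi] -> 13 lines: nik gxdy bbm lqi uvws ylyoi uzvo xogqe uyrn gnwpz ymp pgras brr
Hunk 4: at line 3 remove [uvws,ylyoi] add [wxl,xug] -> 13 lines: nik gxdy bbm lqi wxl xug uzvo xogqe uyrn gnwpz ymp pgras brr
Hunk 5: at line 3 remove [lqi] add [ayblm] -> 13 lines: nik gxdy bbm ayblm wxl xug uzvo xogqe uyrn gnwpz ymp pgras brr
Hunk 6: at line 2 remove [ayblm] add [osvqt,qawu] -> 14 lines: nik gxdy bbm osvqt qawu wxl xug uzvo xogqe uyrn gnwpz ymp pgras brr
Hunk 7: at line 2 remove [bbm,osvqt,qawu] add [ncd,mmyfy] -> 13 lines: nik gxdy ncd mmyfy wxl xug uzvo xogqe uyrn gnwpz ymp pgras brr
Final line count: 13

Answer: 13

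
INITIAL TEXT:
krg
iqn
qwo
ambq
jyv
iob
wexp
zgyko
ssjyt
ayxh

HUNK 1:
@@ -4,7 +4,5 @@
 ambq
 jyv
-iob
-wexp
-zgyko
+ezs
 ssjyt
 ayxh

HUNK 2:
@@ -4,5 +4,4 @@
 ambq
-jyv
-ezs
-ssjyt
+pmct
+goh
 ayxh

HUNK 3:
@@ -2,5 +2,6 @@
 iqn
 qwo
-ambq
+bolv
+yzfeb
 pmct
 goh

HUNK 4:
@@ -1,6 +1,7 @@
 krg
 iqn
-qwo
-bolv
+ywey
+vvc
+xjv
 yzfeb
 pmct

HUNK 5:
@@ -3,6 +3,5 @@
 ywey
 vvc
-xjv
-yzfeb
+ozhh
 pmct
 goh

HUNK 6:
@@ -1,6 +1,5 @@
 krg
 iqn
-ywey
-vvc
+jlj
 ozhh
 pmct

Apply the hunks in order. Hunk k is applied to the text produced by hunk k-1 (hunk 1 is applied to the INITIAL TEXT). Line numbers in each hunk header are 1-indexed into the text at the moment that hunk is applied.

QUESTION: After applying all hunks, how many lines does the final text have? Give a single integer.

Answer: 7

Derivation:
Hunk 1: at line 4 remove [iob,wexp,zgyko] add [ezs] -> 8 lines: krg iqn qwo ambq jyv ezs ssjyt ayxh
Hunk 2: at line 4 remove [jyv,ezs,ssjyt] add [pmct,goh] -> 7 lines: krg iqn qwo ambq pmct goh ayxh
Hunk 3: at line 2 remove [ambq] add [bolv,yzfeb] -> 8 lines: krg iqn qwo bolv yzfeb pmct goh ayxh
Hunk 4: at line 1 remove [qwo,bolv] add [ywey,vvc,xjv] -> 9 lines: krg iqn ywey vvc xjv yzfeb pmct goh ayxh
Hunk 5: at line 3 remove [xjv,yzfeb] add [ozhh] -> 8 lines: krg iqn ywey vvc ozhh pmct goh ayxh
Hunk 6: at line 1 remove [ywey,vvc] add [jlj] -> 7 lines: krg iqn jlj ozhh pmct goh ayxh
Final line count: 7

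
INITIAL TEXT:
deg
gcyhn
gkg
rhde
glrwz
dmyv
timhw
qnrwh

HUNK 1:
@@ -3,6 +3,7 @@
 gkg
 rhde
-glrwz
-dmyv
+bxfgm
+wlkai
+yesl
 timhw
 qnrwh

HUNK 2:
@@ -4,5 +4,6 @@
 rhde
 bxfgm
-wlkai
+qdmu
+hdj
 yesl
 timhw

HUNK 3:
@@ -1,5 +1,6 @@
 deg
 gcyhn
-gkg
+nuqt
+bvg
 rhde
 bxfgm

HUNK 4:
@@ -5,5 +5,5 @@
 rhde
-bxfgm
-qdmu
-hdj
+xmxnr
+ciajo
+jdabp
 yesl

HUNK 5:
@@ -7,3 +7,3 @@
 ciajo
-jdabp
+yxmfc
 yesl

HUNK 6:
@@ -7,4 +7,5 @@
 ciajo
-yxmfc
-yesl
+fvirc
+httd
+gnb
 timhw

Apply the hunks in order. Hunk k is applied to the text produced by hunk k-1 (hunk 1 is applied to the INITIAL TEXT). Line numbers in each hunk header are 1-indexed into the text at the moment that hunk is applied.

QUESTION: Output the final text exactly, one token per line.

Answer: deg
gcyhn
nuqt
bvg
rhde
xmxnr
ciajo
fvirc
httd
gnb
timhw
qnrwh

Derivation:
Hunk 1: at line 3 remove [glrwz,dmyv] add [bxfgm,wlkai,yesl] -> 9 lines: deg gcyhn gkg rhde bxfgm wlkai yesl timhw qnrwh
Hunk 2: at line 4 remove [wlkai] add [qdmu,hdj] -> 10 lines: deg gcyhn gkg rhde bxfgm qdmu hdj yesl timhw qnrwh
Hunk 3: at line 1 remove [gkg] add [nuqt,bvg] -> 11 lines: deg gcyhn nuqt bvg rhde bxfgm qdmu hdj yesl timhw qnrwh
Hunk 4: at line 5 remove [bxfgm,qdmu,hdj] add [xmxnr,ciajo,jdabp] -> 11 lines: deg gcyhn nuqt bvg rhde xmxnr ciajo jdabp yesl timhw qnrwh
Hunk 5: at line 7 remove [jdabp] add [yxmfc] -> 11 lines: deg gcyhn nuqt bvg rhde xmxnr ciajo yxmfc yesl timhw qnrwh
Hunk 6: at line 7 remove [yxmfc,yesl] add [fvirc,httd,gnb] -> 12 lines: deg gcyhn nuqt bvg rhde xmxnr ciajo fvirc httd gnb timhw qnrwh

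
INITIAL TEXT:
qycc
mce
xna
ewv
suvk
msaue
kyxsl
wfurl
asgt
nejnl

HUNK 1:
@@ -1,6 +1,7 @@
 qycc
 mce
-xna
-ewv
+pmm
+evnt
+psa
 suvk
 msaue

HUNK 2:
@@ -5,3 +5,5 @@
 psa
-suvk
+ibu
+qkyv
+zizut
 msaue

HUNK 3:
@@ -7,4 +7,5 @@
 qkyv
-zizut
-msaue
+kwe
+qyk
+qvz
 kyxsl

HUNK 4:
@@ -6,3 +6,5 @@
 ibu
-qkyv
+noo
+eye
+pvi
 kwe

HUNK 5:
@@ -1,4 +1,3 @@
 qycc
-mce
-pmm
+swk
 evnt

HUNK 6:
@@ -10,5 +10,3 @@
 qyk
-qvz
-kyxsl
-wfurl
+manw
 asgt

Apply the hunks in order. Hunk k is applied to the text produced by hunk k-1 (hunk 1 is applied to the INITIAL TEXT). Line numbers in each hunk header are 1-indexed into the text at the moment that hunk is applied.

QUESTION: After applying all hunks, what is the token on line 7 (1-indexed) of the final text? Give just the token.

Answer: eye

Derivation:
Hunk 1: at line 1 remove [xna,ewv] add [pmm,evnt,psa] -> 11 lines: qycc mce pmm evnt psa suvk msaue kyxsl wfurl asgt nejnl
Hunk 2: at line 5 remove [suvk] add [ibu,qkyv,zizut] -> 13 lines: qycc mce pmm evnt psa ibu qkyv zizut msaue kyxsl wfurl asgt nejnl
Hunk 3: at line 7 remove [zizut,msaue] add [kwe,qyk,qvz] -> 14 lines: qycc mce pmm evnt psa ibu qkyv kwe qyk qvz kyxsl wfurl asgt nejnl
Hunk 4: at line 6 remove [qkyv] add [noo,eye,pvi] -> 16 lines: qycc mce pmm evnt psa ibu noo eye pvi kwe qyk qvz kyxsl wfurl asgt nejnl
Hunk 5: at line 1 remove [mce,pmm] add [swk] -> 15 lines: qycc swk evnt psa ibu noo eye pvi kwe qyk qvz kyxsl wfurl asgt nejnl
Hunk 6: at line 10 remove [qvz,kyxsl,wfurl] add [manw] -> 13 lines: qycc swk evnt psa ibu noo eye pvi kwe qyk manw asgt nejnl
Final line 7: eye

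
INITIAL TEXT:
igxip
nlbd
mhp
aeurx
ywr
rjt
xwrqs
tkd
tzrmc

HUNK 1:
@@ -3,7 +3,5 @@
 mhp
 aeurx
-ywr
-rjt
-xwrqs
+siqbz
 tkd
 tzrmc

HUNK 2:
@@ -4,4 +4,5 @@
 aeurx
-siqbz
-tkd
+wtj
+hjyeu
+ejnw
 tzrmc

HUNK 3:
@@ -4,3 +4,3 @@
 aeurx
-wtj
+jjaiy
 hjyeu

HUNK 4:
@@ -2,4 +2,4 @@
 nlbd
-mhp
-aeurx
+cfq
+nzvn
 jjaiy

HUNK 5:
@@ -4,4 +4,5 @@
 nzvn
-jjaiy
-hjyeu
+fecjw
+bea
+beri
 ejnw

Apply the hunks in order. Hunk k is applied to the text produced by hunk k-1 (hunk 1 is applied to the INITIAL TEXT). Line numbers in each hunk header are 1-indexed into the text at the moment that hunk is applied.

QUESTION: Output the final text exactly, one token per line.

Hunk 1: at line 3 remove [ywr,rjt,xwrqs] add [siqbz] -> 7 lines: igxip nlbd mhp aeurx siqbz tkd tzrmc
Hunk 2: at line 4 remove [siqbz,tkd] add [wtj,hjyeu,ejnw] -> 8 lines: igxip nlbd mhp aeurx wtj hjyeu ejnw tzrmc
Hunk 3: at line 4 remove [wtj] add [jjaiy] -> 8 lines: igxip nlbd mhp aeurx jjaiy hjyeu ejnw tzrmc
Hunk 4: at line 2 remove [mhp,aeurx] add [cfq,nzvn] -> 8 lines: igxip nlbd cfq nzvn jjaiy hjyeu ejnw tzrmc
Hunk 5: at line 4 remove [jjaiy,hjyeu] add [fecjw,bea,beri] -> 9 lines: igxip nlbd cfq nzvn fecjw bea beri ejnw tzrmc

Answer: igxip
nlbd
cfq
nzvn
fecjw
bea
beri
ejnw
tzrmc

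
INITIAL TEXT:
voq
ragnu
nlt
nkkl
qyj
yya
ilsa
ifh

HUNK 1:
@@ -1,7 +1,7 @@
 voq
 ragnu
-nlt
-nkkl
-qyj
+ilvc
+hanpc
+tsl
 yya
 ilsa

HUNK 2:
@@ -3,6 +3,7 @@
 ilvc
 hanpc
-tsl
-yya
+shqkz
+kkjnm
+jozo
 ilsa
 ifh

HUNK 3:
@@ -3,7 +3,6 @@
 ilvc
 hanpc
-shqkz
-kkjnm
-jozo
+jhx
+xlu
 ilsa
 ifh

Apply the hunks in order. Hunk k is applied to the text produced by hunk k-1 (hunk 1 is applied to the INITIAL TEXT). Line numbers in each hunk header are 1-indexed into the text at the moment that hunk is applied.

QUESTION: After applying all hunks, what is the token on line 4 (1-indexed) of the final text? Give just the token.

Answer: hanpc

Derivation:
Hunk 1: at line 1 remove [nlt,nkkl,qyj] add [ilvc,hanpc,tsl] -> 8 lines: voq ragnu ilvc hanpc tsl yya ilsa ifh
Hunk 2: at line 3 remove [tsl,yya] add [shqkz,kkjnm,jozo] -> 9 lines: voq ragnu ilvc hanpc shqkz kkjnm jozo ilsa ifh
Hunk 3: at line 3 remove [shqkz,kkjnm,jozo] add [jhx,xlu] -> 8 lines: voq ragnu ilvc hanpc jhx xlu ilsa ifh
Final line 4: hanpc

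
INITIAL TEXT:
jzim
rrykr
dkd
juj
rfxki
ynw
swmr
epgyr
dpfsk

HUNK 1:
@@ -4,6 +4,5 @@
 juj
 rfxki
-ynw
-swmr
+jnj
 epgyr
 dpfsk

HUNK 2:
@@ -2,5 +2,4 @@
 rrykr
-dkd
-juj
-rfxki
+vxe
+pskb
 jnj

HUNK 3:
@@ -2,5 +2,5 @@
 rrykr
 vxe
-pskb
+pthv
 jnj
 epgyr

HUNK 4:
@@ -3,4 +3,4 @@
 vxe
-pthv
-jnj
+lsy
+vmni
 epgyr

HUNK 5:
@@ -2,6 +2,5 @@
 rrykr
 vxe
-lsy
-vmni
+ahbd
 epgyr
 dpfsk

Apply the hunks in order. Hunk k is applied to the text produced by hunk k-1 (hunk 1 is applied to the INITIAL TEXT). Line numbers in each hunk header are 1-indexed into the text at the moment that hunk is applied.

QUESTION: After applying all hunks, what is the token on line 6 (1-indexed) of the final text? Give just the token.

Answer: dpfsk

Derivation:
Hunk 1: at line 4 remove [ynw,swmr] add [jnj] -> 8 lines: jzim rrykr dkd juj rfxki jnj epgyr dpfsk
Hunk 2: at line 2 remove [dkd,juj,rfxki] add [vxe,pskb] -> 7 lines: jzim rrykr vxe pskb jnj epgyr dpfsk
Hunk 3: at line 2 remove [pskb] add [pthv] -> 7 lines: jzim rrykr vxe pthv jnj epgyr dpfsk
Hunk 4: at line 3 remove [pthv,jnj] add [lsy,vmni] -> 7 lines: jzim rrykr vxe lsy vmni epgyr dpfsk
Hunk 5: at line 2 remove [lsy,vmni] add [ahbd] -> 6 lines: jzim rrykr vxe ahbd epgyr dpfsk
Final line 6: dpfsk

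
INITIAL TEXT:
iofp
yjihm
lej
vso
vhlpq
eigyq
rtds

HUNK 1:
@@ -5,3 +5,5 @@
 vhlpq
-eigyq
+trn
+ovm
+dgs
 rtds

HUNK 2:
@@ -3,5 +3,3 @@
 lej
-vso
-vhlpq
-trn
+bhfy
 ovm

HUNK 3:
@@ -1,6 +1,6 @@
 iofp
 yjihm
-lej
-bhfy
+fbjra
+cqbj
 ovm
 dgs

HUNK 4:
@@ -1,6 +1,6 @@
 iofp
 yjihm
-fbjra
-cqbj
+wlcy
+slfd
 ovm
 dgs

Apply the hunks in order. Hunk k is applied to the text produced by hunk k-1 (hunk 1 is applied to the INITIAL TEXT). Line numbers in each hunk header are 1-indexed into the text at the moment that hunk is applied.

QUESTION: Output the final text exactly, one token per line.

Hunk 1: at line 5 remove [eigyq] add [trn,ovm,dgs] -> 9 lines: iofp yjihm lej vso vhlpq trn ovm dgs rtds
Hunk 2: at line 3 remove [vso,vhlpq,trn] add [bhfy] -> 7 lines: iofp yjihm lej bhfy ovm dgs rtds
Hunk 3: at line 1 remove [lej,bhfy] add [fbjra,cqbj] -> 7 lines: iofp yjihm fbjra cqbj ovm dgs rtds
Hunk 4: at line 1 remove [fbjra,cqbj] add [wlcy,slfd] -> 7 lines: iofp yjihm wlcy slfd ovm dgs rtds

Answer: iofp
yjihm
wlcy
slfd
ovm
dgs
rtds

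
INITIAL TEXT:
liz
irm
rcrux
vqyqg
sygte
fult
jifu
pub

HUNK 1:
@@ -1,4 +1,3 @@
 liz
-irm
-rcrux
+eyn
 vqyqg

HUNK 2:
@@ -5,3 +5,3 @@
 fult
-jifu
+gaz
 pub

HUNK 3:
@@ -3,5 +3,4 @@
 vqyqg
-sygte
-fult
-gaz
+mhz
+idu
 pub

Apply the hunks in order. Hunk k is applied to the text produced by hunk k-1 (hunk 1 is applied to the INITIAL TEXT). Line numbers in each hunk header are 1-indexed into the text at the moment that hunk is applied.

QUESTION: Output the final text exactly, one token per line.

Answer: liz
eyn
vqyqg
mhz
idu
pub

Derivation:
Hunk 1: at line 1 remove [irm,rcrux] add [eyn] -> 7 lines: liz eyn vqyqg sygte fult jifu pub
Hunk 2: at line 5 remove [jifu] add [gaz] -> 7 lines: liz eyn vqyqg sygte fult gaz pub
Hunk 3: at line 3 remove [sygte,fult,gaz] add [mhz,idu] -> 6 lines: liz eyn vqyqg mhz idu pub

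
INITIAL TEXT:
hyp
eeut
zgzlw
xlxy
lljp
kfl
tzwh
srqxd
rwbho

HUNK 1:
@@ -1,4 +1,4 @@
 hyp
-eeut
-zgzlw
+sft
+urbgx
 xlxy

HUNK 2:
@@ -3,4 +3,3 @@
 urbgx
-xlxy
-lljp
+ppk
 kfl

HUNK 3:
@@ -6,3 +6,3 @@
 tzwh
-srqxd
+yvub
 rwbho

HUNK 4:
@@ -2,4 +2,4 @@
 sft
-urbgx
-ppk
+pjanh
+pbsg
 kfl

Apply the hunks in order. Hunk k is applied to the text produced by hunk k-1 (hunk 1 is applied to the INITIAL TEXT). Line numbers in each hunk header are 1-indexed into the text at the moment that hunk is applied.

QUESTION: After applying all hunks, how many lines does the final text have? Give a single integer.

Answer: 8

Derivation:
Hunk 1: at line 1 remove [eeut,zgzlw] add [sft,urbgx] -> 9 lines: hyp sft urbgx xlxy lljp kfl tzwh srqxd rwbho
Hunk 2: at line 3 remove [xlxy,lljp] add [ppk] -> 8 lines: hyp sft urbgx ppk kfl tzwh srqxd rwbho
Hunk 3: at line 6 remove [srqxd] add [yvub] -> 8 lines: hyp sft urbgx ppk kfl tzwh yvub rwbho
Hunk 4: at line 2 remove [urbgx,ppk] add [pjanh,pbsg] -> 8 lines: hyp sft pjanh pbsg kfl tzwh yvub rwbho
Final line count: 8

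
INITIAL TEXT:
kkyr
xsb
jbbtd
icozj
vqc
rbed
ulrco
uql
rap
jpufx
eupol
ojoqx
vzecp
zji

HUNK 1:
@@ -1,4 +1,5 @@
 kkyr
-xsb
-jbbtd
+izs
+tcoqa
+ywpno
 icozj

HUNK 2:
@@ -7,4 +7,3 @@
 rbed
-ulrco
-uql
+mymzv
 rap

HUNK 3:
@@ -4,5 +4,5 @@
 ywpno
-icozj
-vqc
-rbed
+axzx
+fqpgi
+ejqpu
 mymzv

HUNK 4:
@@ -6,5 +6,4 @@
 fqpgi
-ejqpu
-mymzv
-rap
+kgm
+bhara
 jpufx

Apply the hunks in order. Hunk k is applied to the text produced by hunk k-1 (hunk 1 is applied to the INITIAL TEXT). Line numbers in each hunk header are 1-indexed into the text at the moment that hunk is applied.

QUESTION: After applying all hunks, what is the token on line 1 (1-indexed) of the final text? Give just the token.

Hunk 1: at line 1 remove [xsb,jbbtd] add [izs,tcoqa,ywpno] -> 15 lines: kkyr izs tcoqa ywpno icozj vqc rbed ulrco uql rap jpufx eupol ojoqx vzecp zji
Hunk 2: at line 7 remove [ulrco,uql] add [mymzv] -> 14 lines: kkyr izs tcoqa ywpno icozj vqc rbed mymzv rap jpufx eupol ojoqx vzecp zji
Hunk 3: at line 4 remove [icozj,vqc,rbed] add [axzx,fqpgi,ejqpu] -> 14 lines: kkyr izs tcoqa ywpno axzx fqpgi ejqpu mymzv rap jpufx eupol ojoqx vzecp zji
Hunk 4: at line 6 remove [ejqpu,mymzv,rap] add [kgm,bhara] -> 13 lines: kkyr izs tcoqa ywpno axzx fqpgi kgm bhara jpufx eupol ojoqx vzecp zji
Final line 1: kkyr

Answer: kkyr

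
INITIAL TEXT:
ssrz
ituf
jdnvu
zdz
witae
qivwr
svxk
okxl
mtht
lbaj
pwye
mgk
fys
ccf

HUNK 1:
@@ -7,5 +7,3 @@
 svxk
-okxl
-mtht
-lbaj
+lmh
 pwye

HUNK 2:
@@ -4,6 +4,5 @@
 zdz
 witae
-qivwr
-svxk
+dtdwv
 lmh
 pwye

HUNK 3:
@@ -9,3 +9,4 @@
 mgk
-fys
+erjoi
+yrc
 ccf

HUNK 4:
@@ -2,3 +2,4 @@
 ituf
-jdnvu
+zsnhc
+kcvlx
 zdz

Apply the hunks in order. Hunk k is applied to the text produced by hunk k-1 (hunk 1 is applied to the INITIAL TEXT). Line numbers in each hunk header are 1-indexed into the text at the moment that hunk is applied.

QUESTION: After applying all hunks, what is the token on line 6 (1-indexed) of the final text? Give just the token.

Hunk 1: at line 7 remove [okxl,mtht,lbaj] add [lmh] -> 12 lines: ssrz ituf jdnvu zdz witae qivwr svxk lmh pwye mgk fys ccf
Hunk 2: at line 4 remove [qivwr,svxk] add [dtdwv] -> 11 lines: ssrz ituf jdnvu zdz witae dtdwv lmh pwye mgk fys ccf
Hunk 3: at line 9 remove [fys] add [erjoi,yrc] -> 12 lines: ssrz ituf jdnvu zdz witae dtdwv lmh pwye mgk erjoi yrc ccf
Hunk 4: at line 2 remove [jdnvu] add [zsnhc,kcvlx] -> 13 lines: ssrz ituf zsnhc kcvlx zdz witae dtdwv lmh pwye mgk erjoi yrc ccf
Final line 6: witae

Answer: witae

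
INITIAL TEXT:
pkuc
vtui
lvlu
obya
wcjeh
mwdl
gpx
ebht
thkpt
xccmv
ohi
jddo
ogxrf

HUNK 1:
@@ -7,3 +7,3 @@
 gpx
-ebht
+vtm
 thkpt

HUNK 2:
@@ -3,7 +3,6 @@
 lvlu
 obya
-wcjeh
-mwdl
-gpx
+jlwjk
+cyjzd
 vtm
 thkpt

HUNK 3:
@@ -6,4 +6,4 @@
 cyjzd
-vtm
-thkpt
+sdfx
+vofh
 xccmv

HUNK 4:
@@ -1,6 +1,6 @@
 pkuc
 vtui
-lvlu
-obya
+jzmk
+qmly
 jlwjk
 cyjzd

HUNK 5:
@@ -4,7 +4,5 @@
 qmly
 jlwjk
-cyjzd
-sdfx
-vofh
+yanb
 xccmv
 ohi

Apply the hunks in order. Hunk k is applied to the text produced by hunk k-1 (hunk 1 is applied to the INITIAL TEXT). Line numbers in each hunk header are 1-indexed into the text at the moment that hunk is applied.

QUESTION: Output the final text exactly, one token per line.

Hunk 1: at line 7 remove [ebht] add [vtm] -> 13 lines: pkuc vtui lvlu obya wcjeh mwdl gpx vtm thkpt xccmv ohi jddo ogxrf
Hunk 2: at line 3 remove [wcjeh,mwdl,gpx] add [jlwjk,cyjzd] -> 12 lines: pkuc vtui lvlu obya jlwjk cyjzd vtm thkpt xccmv ohi jddo ogxrf
Hunk 3: at line 6 remove [vtm,thkpt] add [sdfx,vofh] -> 12 lines: pkuc vtui lvlu obya jlwjk cyjzd sdfx vofh xccmv ohi jddo ogxrf
Hunk 4: at line 1 remove [lvlu,obya] add [jzmk,qmly] -> 12 lines: pkuc vtui jzmk qmly jlwjk cyjzd sdfx vofh xccmv ohi jddo ogxrf
Hunk 5: at line 4 remove [cyjzd,sdfx,vofh] add [yanb] -> 10 lines: pkuc vtui jzmk qmly jlwjk yanb xccmv ohi jddo ogxrf

Answer: pkuc
vtui
jzmk
qmly
jlwjk
yanb
xccmv
ohi
jddo
ogxrf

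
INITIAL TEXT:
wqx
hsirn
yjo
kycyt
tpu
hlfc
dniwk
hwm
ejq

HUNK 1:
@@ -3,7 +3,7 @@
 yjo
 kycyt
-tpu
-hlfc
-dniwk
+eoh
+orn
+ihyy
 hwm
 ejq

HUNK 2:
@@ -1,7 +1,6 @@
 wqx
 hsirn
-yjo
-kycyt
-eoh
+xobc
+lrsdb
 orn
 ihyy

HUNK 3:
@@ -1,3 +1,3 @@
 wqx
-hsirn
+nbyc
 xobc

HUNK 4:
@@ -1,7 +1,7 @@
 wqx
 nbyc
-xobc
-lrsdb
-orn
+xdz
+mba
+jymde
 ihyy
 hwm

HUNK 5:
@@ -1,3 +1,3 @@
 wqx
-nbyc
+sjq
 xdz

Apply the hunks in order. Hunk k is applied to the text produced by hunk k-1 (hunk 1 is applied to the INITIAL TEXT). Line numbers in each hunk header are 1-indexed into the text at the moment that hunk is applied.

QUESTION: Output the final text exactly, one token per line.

Answer: wqx
sjq
xdz
mba
jymde
ihyy
hwm
ejq

Derivation:
Hunk 1: at line 3 remove [tpu,hlfc,dniwk] add [eoh,orn,ihyy] -> 9 lines: wqx hsirn yjo kycyt eoh orn ihyy hwm ejq
Hunk 2: at line 1 remove [yjo,kycyt,eoh] add [xobc,lrsdb] -> 8 lines: wqx hsirn xobc lrsdb orn ihyy hwm ejq
Hunk 3: at line 1 remove [hsirn] add [nbyc] -> 8 lines: wqx nbyc xobc lrsdb orn ihyy hwm ejq
Hunk 4: at line 1 remove [xobc,lrsdb,orn] add [xdz,mba,jymde] -> 8 lines: wqx nbyc xdz mba jymde ihyy hwm ejq
Hunk 5: at line 1 remove [nbyc] add [sjq] -> 8 lines: wqx sjq xdz mba jymde ihyy hwm ejq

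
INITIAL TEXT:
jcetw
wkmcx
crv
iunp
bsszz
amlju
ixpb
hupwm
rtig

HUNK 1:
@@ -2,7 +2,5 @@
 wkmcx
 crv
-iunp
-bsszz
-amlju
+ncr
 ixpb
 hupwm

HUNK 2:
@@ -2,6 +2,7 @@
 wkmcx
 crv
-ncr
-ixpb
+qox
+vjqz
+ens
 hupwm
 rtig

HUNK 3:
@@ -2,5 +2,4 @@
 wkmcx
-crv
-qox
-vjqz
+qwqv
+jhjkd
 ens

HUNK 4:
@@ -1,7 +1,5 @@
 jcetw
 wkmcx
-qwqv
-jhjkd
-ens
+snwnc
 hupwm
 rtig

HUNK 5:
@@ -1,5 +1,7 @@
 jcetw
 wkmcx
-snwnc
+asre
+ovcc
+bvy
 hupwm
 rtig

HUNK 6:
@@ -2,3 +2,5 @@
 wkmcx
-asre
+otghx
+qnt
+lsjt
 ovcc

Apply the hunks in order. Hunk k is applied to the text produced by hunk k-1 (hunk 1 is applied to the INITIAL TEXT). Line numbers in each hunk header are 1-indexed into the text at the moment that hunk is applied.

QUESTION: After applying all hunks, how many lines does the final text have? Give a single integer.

Hunk 1: at line 2 remove [iunp,bsszz,amlju] add [ncr] -> 7 lines: jcetw wkmcx crv ncr ixpb hupwm rtig
Hunk 2: at line 2 remove [ncr,ixpb] add [qox,vjqz,ens] -> 8 lines: jcetw wkmcx crv qox vjqz ens hupwm rtig
Hunk 3: at line 2 remove [crv,qox,vjqz] add [qwqv,jhjkd] -> 7 lines: jcetw wkmcx qwqv jhjkd ens hupwm rtig
Hunk 4: at line 1 remove [qwqv,jhjkd,ens] add [snwnc] -> 5 lines: jcetw wkmcx snwnc hupwm rtig
Hunk 5: at line 1 remove [snwnc] add [asre,ovcc,bvy] -> 7 lines: jcetw wkmcx asre ovcc bvy hupwm rtig
Hunk 6: at line 2 remove [asre] add [otghx,qnt,lsjt] -> 9 lines: jcetw wkmcx otghx qnt lsjt ovcc bvy hupwm rtig
Final line count: 9

Answer: 9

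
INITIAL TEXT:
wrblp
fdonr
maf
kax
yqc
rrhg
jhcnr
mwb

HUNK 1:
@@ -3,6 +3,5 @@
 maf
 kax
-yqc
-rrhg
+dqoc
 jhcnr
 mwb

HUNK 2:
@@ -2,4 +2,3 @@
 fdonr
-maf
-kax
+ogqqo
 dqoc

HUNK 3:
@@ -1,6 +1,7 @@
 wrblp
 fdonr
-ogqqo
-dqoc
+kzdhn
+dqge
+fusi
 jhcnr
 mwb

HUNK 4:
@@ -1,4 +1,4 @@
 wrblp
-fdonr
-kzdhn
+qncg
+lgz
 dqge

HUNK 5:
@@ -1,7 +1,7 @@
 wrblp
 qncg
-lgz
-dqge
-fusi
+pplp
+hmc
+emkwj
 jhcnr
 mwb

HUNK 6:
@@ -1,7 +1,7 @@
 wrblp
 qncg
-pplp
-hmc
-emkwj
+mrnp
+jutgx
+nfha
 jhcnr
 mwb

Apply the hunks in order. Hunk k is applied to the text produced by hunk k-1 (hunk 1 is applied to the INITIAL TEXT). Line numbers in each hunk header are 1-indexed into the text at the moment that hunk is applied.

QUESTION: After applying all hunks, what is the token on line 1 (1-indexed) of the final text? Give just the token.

Answer: wrblp

Derivation:
Hunk 1: at line 3 remove [yqc,rrhg] add [dqoc] -> 7 lines: wrblp fdonr maf kax dqoc jhcnr mwb
Hunk 2: at line 2 remove [maf,kax] add [ogqqo] -> 6 lines: wrblp fdonr ogqqo dqoc jhcnr mwb
Hunk 3: at line 1 remove [ogqqo,dqoc] add [kzdhn,dqge,fusi] -> 7 lines: wrblp fdonr kzdhn dqge fusi jhcnr mwb
Hunk 4: at line 1 remove [fdonr,kzdhn] add [qncg,lgz] -> 7 lines: wrblp qncg lgz dqge fusi jhcnr mwb
Hunk 5: at line 1 remove [lgz,dqge,fusi] add [pplp,hmc,emkwj] -> 7 lines: wrblp qncg pplp hmc emkwj jhcnr mwb
Hunk 6: at line 1 remove [pplp,hmc,emkwj] add [mrnp,jutgx,nfha] -> 7 lines: wrblp qncg mrnp jutgx nfha jhcnr mwb
Final line 1: wrblp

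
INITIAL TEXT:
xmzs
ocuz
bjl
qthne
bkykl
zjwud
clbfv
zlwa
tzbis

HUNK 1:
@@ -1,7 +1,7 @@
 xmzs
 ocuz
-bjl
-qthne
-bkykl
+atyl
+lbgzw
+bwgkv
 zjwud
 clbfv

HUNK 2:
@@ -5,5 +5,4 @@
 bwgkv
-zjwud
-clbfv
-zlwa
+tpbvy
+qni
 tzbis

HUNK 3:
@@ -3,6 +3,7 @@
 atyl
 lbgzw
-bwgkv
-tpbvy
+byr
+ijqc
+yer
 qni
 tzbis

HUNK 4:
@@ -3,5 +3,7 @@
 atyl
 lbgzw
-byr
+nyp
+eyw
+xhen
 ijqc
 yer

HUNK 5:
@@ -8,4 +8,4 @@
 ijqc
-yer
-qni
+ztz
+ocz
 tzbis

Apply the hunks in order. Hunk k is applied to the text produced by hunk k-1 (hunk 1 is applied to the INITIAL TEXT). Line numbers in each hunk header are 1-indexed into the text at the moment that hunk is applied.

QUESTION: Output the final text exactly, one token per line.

Hunk 1: at line 1 remove [bjl,qthne,bkykl] add [atyl,lbgzw,bwgkv] -> 9 lines: xmzs ocuz atyl lbgzw bwgkv zjwud clbfv zlwa tzbis
Hunk 2: at line 5 remove [zjwud,clbfv,zlwa] add [tpbvy,qni] -> 8 lines: xmzs ocuz atyl lbgzw bwgkv tpbvy qni tzbis
Hunk 3: at line 3 remove [bwgkv,tpbvy] add [byr,ijqc,yer] -> 9 lines: xmzs ocuz atyl lbgzw byr ijqc yer qni tzbis
Hunk 4: at line 3 remove [byr] add [nyp,eyw,xhen] -> 11 lines: xmzs ocuz atyl lbgzw nyp eyw xhen ijqc yer qni tzbis
Hunk 5: at line 8 remove [yer,qni] add [ztz,ocz] -> 11 lines: xmzs ocuz atyl lbgzw nyp eyw xhen ijqc ztz ocz tzbis

Answer: xmzs
ocuz
atyl
lbgzw
nyp
eyw
xhen
ijqc
ztz
ocz
tzbis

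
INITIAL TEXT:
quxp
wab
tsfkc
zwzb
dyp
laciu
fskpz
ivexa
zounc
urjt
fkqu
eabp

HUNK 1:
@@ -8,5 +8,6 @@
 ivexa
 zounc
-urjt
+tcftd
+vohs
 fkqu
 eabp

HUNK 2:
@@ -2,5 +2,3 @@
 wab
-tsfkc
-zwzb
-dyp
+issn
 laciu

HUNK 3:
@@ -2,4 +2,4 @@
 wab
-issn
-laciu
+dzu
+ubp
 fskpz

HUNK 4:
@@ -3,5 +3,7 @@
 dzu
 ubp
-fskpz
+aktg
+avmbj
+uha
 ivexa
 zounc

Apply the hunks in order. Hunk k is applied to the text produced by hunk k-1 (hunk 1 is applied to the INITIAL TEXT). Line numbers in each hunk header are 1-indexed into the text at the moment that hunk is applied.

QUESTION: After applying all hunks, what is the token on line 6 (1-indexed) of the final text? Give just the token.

Hunk 1: at line 8 remove [urjt] add [tcftd,vohs] -> 13 lines: quxp wab tsfkc zwzb dyp laciu fskpz ivexa zounc tcftd vohs fkqu eabp
Hunk 2: at line 2 remove [tsfkc,zwzb,dyp] add [issn] -> 11 lines: quxp wab issn laciu fskpz ivexa zounc tcftd vohs fkqu eabp
Hunk 3: at line 2 remove [issn,laciu] add [dzu,ubp] -> 11 lines: quxp wab dzu ubp fskpz ivexa zounc tcftd vohs fkqu eabp
Hunk 4: at line 3 remove [fskpz] add [aktg,avmbj,uha] -> 13 lines: quxp wab dzu ubp aktg avmbj uha ivexa zounc tcftd vohs fkqu eabp
Final line 6: avmbj

Answer: avmbj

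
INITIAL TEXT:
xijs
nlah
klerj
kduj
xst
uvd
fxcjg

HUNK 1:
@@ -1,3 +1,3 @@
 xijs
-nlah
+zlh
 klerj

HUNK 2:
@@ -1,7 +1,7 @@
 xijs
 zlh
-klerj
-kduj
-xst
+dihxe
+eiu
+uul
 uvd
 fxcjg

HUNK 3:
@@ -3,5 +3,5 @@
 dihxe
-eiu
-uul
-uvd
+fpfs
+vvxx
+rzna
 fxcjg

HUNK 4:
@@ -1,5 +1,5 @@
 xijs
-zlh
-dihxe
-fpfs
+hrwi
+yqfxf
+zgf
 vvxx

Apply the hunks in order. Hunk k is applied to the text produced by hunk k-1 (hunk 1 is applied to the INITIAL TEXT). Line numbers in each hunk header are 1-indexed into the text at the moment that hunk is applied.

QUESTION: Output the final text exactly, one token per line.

Hunk 1: at line 1 remove [nlah] add [zlh] -> 7 lines: xijs zlh klerj kduj xst uvd fxcjg
Hunk 2: at line 1 remove [klerj,kduj,xst] add [dihxe,eiu,uul] -> 7 lines: xijs zlh dihxe eiu uul uvd fxcjg
Hunk 3: at line 3 remove [eiu,uul,uvd] add [fpfs,vvxx,rzna] -> 7 lines: xijs zlh dihxe fpfs vvxx rzna fxcjg
Hunk 4: at line 1 remove [zlh,dihxe,fpfs] add [hrwi,yqfxf,zgf] -> 7 lines: xijs hrwi yqfxf zgf vvxx rzna fxcjg

Answer: xijs
hrwi
yqfxf
zgf
vvxx
rzna
fxcjg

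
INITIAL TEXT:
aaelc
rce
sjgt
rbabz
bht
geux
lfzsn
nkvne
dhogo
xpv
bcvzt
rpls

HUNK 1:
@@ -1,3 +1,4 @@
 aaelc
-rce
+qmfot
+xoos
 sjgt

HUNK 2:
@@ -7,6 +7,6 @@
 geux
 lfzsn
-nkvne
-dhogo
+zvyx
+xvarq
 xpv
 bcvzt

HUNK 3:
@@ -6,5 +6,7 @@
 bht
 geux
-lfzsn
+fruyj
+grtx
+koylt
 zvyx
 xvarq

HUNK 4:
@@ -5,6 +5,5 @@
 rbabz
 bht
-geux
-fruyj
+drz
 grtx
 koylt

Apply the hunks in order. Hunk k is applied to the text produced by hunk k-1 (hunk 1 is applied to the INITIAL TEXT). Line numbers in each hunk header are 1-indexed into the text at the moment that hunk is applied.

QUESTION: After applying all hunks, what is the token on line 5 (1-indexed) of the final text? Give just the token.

Answer: rbabz

Derivation:
Hunk 1: at line 1 remove [rce] add [qmfot,xoos] -> 13 lines: aaelc qmfot xoos sjgt rbabz bht geux lfzsn nkvne dhogo xpv bcvzt rpls
Hunk 2: at line 7 remove [nkvne,dhogo] add [zvyx,xvarq] -> 13 lines: aaelc qmfot xoos sjgt rbabz bht geux lfzsn zvyx xvarq xpv bcvzt rpls
Hunk 3: at line 6 remove [lfzsn] add [fruyj,grtx,koylt] -> 15 lines: aaelc qmfot xoos sjgt rbabz bht geux fruyj grtx koylt zvyx xvarq xpv bcvzt rpls
Hunk 4: at line 5 remove [geux,fruyj] add [drz] -> 14 lines: aaelc qmfot xoos sjgt rbabz bht drz grtx koylt zvyx xvarq xpv bcvzt rpls
Final line 5: rbabz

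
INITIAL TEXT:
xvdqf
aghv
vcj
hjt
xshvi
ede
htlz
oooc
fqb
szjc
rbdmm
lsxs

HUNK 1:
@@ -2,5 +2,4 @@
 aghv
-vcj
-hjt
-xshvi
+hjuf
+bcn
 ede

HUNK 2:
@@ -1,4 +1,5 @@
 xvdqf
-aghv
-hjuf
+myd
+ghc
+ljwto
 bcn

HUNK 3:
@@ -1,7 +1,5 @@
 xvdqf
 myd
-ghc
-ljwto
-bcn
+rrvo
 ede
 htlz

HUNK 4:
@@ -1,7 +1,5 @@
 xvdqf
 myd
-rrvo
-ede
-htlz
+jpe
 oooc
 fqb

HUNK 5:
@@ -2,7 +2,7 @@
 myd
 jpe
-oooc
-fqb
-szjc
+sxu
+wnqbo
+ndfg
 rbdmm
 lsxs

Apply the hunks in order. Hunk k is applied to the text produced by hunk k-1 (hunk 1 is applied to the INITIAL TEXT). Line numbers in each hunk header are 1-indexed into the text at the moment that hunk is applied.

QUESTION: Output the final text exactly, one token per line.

Hunk 1: at line 2 remove [vcj,hjt,xshvi] add [hjuf,bcn] -> 11 lines: xvdqf aghv hjuf bcn ede htlz oooc fqb szjc rbdmm lsxs
Hunk 2: at line 1 remove [aghv,hjuf] add [myd,ghc,ljwto] -> 12 lines: xvdqf myd ghc ljwto bcn ede htlz oooc fqb szjc rbdmm lsxs
Hunk 3: at line 1 remove [ghc,ljwto,bcn] add [rrvo] -> 10 lines: xvdqf myd rrvo ede htlz oooc fqb szjc rbdmm lsxs
Hunk 4: at line 1 remove [rrvo,ede,htlz] add [jpe] -> 8 lines: xvdqf myd jpe oooc fqb szjc rbdmm lsxs
Hunk 5: at line 2 remove [oooc,fqb,szjc] add [sxu,wnqbo,ndfg] -> 8 lines: xvdqf myd jpe sxu wnqbo ndfg rbdmm lsxs

Answer: xvdqf
myd
jpe
sxu
wnqbo
ndfg
rbdmm
lsxs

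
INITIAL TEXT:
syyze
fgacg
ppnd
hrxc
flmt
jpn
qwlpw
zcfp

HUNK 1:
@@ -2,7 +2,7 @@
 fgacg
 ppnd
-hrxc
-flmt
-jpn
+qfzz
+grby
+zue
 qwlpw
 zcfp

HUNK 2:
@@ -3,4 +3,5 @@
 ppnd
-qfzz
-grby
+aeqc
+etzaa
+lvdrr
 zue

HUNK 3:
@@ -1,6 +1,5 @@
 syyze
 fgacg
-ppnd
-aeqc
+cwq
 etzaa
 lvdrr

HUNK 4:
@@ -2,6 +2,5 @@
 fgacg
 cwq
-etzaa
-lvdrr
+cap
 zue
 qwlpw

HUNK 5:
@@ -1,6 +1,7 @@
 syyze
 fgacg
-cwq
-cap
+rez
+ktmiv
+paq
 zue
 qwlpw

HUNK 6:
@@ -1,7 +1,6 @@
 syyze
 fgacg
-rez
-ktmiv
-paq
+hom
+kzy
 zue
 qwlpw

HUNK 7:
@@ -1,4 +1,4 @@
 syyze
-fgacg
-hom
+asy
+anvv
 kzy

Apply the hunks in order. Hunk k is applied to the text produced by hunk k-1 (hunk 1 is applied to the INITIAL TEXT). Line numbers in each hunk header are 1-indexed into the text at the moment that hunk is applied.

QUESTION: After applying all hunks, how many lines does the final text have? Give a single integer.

Answer: 7

Derivation:
Hunk 1: at line 2 remove [hrxc,flmt,jpn] add [qfzz,grby,zue] -> 8 lines: syyze fgacg ppnd qfzz grby zue qwlpw zcfp
Hunk 2: at line 3 remove [qfzz,grby] add [aeqc,etzaa,lvdrr] -> 9 lines: syyze fgacg ppnd aeqc etzaa lvdrr zue qwlpw zcfp
Hunk 3: at line 1 remove [ppnd,aeqc] add [cwq] -> 8 lines: syyze fgacg cwq etzaa lvdrr zue qwlpw zcfp
Hunk 4: at line 2 remove [etzaa,lvdrr] add [cap] -> 7 lines: syyze fgacg cwq cap zue qwlpw zcfp
Hunk 5: at line 1 remove [cwq,cap] add [rez,ktmiv,paq] -> 8 lines: syyze fgacg rez ktmiv paq zue qwlpw zcfp
Hunk 6: at line 1 remove [rez,ktmiv,paq] add [hom,kzy] -> 7 lines: syyze fgacg hom kzy zue qwlpw zcfp
Hunk 7: at line 1 remove [fgacg,hom] add [asy,anvv] -> 7 lines: syyze asy anvv kzy zue qwlpw zcfp
Final line count: 7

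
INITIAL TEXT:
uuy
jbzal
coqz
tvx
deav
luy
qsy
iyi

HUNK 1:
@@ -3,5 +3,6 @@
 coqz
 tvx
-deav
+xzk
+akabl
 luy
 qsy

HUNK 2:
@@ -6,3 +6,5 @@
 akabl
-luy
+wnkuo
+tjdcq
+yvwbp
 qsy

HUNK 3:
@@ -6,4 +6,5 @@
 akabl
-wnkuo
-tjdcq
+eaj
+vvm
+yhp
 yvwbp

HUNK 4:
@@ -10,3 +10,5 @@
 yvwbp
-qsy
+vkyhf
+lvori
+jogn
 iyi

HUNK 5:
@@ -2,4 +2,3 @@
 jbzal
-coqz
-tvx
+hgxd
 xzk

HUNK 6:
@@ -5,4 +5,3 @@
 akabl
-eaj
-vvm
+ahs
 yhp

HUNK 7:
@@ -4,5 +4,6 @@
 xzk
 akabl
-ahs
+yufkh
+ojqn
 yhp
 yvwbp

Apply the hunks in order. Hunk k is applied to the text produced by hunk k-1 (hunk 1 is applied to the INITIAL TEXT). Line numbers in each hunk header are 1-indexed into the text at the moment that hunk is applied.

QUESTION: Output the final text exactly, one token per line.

Hunk 1: at line 3 remove [deav] add [xzk,akabl] -> 9 lines: uuy jbzal coqz tvx xzk akabl luy qsy iyi
Hunk 2: at line 6 remove [luy] add [wnkuo,tjdcq,yvwbp] -> 11 lines: uuy jbzal coqz tvx xzk akabl wnkuo tjdcq yvwbp qsy iyi
Hunk 3: at line 6 remove [wnkuo,tjdcq] add [eaj,vvm,yhp] -> 12 lines: uuy jbzal coqz tvx xzk akabl eaj vvm yhp yvwbp qsy iyi
Hunk 4: at line 10 remove [qsy] add [vkyhf,lvori,jogn] -> 14 lines: uuy jbzal coqz tvx xzk akabl eaj vvm yhp yvwbp vkyhf lvori jogn iyi
Hunk 5: at line 2 remove [coqz,tvx] add [hgxd] -> 13 lines: uuy jbzal hgxd xzk akabl eaj vvm yhp yvwbp vkyhf lvori jogn iyi
Hunk 6: at line 5 remove [eaj,vvm] add [ahs] -> 12 lines: uuy jbzal hgxd xzk akabl ahs yhp yvwbp vkyhf lvori jogn iyi
Hunk 7: at line 4 remove [ahs] add [yufkh,ojqn] -> 13 lines: uuy jbzal hgxd xzk akabl yufkh ojqn yhp yvwbp vkyhf lvori jogn iyi

Answer: uuy
jbzal
hgxd
xzk
akabl
yufkh
ojqn
yhp
yvwbp
vkyhf
lvori
jogn
iyi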